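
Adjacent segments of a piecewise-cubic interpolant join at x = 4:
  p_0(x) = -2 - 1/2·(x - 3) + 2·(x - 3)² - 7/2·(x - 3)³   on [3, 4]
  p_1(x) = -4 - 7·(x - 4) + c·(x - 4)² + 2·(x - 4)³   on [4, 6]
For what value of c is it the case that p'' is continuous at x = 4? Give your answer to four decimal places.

p_0''(x) = 4 - 21·(x - 3), so p_0''(4) = -17. On the right, p_1''(4) = 2c, so c = -17/2.

-8.5000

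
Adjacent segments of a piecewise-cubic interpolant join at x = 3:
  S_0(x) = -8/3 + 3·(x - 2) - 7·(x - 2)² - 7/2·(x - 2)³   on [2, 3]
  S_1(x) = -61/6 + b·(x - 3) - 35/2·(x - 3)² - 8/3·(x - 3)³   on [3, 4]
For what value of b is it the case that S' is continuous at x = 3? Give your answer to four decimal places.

S_0'(x) = 3 - 14·(x - 2) - 21/2·(x - 2)², so S_0'(3) = -43/2. On the right, S_1'(3) = b, so b = -43/2.

-21.5000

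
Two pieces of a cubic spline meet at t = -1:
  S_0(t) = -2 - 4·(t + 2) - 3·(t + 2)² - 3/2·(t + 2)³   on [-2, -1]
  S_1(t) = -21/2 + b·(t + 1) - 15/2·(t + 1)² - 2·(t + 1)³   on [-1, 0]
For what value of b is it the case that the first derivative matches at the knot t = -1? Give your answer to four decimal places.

S_0'(t) = -4 - 6·(t + 2) - 9/2·(t + 2)², so S_0'(-1) = -29/2. On the right, S_1'(-1) = b, so b = -29/2.

-14.5000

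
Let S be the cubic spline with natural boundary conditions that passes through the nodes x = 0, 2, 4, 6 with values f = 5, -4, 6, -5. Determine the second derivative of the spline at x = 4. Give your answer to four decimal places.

With M_i denoting the second derivative at x_i, h_i = 2, 2, 2, and Δ_i = (y_(i+1) − y_i)/h_i = -9/2, 5, -11/2:
  2·M_0 + 8·M_1 + 2·M_2 = 6(Δ_1 - Δ_0) = 57
  2·M_1 + 8·M_2 + 2·M_3 = 6(Δ_2 - Δ_1) = -63
Natural end conditions: M_0 = M_3 = 0.
Solving the tridiagonal system: M_0 = 0, M_1 = 97/10, M_2 = -103/10, M_3 = 0.

-10.3000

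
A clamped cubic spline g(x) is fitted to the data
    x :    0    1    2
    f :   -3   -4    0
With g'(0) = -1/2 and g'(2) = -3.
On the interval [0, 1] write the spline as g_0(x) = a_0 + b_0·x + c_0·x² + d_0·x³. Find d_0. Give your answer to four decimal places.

4.6250

Let σ_i = g''(x_i). Step sizes h_i = 1, 1; slopes of the chords Δ_i = (y_(i+1) - y_i)/h_i = -1, 4.
  1·σ_0 + 4·σ_1 + 1·σ_2 = 6(Δ_1 - Δ_0) = 30
Clamped end conditions give two more equations: 2h_0·σ_0 + h_0·σ_1 = 6(Δ_0 - g'(0)) = -3 and h_1·σ_1 + 2h_1·σ_2 = 6(g'(2) - Δ_1) = -42.
Solving: σ_0 = -41/4, σ_1 = 35/2, σ_2 = -119/4.
On [0, 1], with g_0(x) = a_0 + b_0·x + c_0·x² + d_0·x³: c_0 = σ_0/2 = -41/8, d_0 = (σ_1 - σ_0)/(6h_0) = 37/8, b_0 = Δ_0 - h_0(2σ_0 + σ_1)/6 = -1/2.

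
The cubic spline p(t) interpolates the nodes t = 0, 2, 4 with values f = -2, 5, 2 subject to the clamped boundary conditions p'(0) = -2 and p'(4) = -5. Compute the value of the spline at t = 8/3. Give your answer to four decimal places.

Write M_i for p''(x_i). With h_i = 2, 2 and divided differences Δ_i = 7/2, -3/2, the continuity of p' gives the tridiagonal system
  2·M_0 + 8·M_1 + 2·M_2 = 6(Δ_1 - Δ_0) = -30
Clamped end conditions give two more equations: 2h_0·M_0 + h_0·M_1 = 6(Δ_0 - p'(0)) = 33 and h_1·M_1 + 2h_1·M_2 = 6(p'(4) - Δ_1) = -21.
Solving: M_0 = 45/4, M_1 = -6, M_2 = -9/4.
On [2, 4], p(t) = 5 + 13/4·(t - 2) - 3·(t - 2)² + 5/16·(t - 2)³.
With (t - 2) = 2/3: p(8/3) = 160/27.

5.9259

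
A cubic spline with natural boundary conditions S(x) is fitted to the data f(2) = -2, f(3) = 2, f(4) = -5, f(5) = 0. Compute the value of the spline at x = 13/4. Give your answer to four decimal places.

Let M_i = S''(x_i). Step sizes h_i = 1, 1, 1; slopes of the chords Δ_i = (y_(i+1) - y_i)/h_i = 4, -7, 5.
  1·M_0 + 4·M_1 + 1·M_2 = 6(Δ_1 - Δ_0) = -66
  1·M_1 + 4·M_2 + 1·M_3 = 6(Δ_2 - Δ_1) = 72
Natural end conditions: M_0 = M_3 = 0.
Forward elimination and back-substitution give M_0 = 0, M_1 = -112/5, M_2 = 118/5, M_3 = 0.
On [3, 4], S(x) = 2 - 52/15·(x - 3) - 56/5·(x - 3)² + 23/3·(x - 3)³.
With (x - 3) = 1/4: S(13/4) = 177/320.

0.5531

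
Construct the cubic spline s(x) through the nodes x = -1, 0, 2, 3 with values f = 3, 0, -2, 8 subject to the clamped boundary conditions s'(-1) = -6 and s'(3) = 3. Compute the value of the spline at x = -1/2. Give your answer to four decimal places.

1.1250

Put M_i = s'' at the i-th knot. Here h = (1, 2, 1) and Δ = (-3, -1, 10), so the interior equations h_(i-1)·M_(i-1) + 2(h_(i-1)+h_i)·M_i + h_i·M_(i+1) = 6(Δ_i − Δ_(i-1)) read
  1·M_0 + 6·M_1 + 2·M_2 = 6(Δ_1 - Δ_0) = 12
  2·M_1 + 6·M_2 + 1·M_3 = 6(Δ_2 - Δ_1) = 66
Clamped end conditions give two more equations: 2h_0·M_0 + h_0·M_1 = 6(Δ_0 - s'(-1)) = 18 and h_2·M_2 + 2h_2·M_3 = 6(s'(3) - Δ_2) = -42.
Hence M_0 = 12, M_1 = -6, M_2 = 18, M_3 = -30.
On [-1, 0], s(x) = 3 - 6·(x + 1) + 6·(x + 1)² - 3·(x + 1)³.
With (x + 1) = 1/2: s(-1/2) = 9/8.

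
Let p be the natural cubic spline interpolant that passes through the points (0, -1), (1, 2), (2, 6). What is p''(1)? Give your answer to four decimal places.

1.5000

With M_i denoting the second derivative at x_i, h_i = 1, 1, and Δ_i = (y_(i+1) − y_i)/h_i = 3, 4:
  1·M_0 + 4·M_1 + 1·M_2 = 6(Δ_1 - Δ_0) = 6
Natural end conditions: M_0 = M_2 = 0.
Hence M_0 = 0, M_1 = 3/2, M_2 = 0.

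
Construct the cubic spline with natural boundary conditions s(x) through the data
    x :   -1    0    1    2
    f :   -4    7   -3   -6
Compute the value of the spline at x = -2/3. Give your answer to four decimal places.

Let σ_i = s''(x_i). Step sizes h_i = 1, 1, 1; slopes of the chords Δ_i = (y_(i+1) - y_i)/h_i = 11, -10, -3.
  1·σ_0 + 4·σ_1 + 1·σ_2 = 6(Δ_1 - Δ_0) = -126
  1·σ_1 + 4·σ_2 + 1·σ_3 = 6(Δ_2 - Δ_1) = 42
Natural end conditions: σ_0 = σ_3 = 0.
Solving the tridiagonal system: σ_0 = 0, σ_1 = -182/5, σ_2 = 98/5, σ_3 = 0.
On [-1, 0], s(x) = -4 + 256/15·(x + 1) + 0·(x + 1)² - 91/15·(x + 1)³.
With (x + 1) = 1/3: s(-2/3) = 593/405.

1.4642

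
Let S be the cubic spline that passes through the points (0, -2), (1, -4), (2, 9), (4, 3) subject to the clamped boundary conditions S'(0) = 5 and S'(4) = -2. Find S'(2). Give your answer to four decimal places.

10.3636

Put σ_i = S'' at the i-th knot. Here h = (1, 1, 2) and Δ = (-2, 13, -3), so the interior equations h_(i-1)·σ_(i-1) + 2(h_(i-1)+h_i)·σ_i + h_i·σ_(i+1) = 6(Δ_i − Δ_(i-1)) read
  1·σ_0 + 4·σ_1 + 1·σ_2 = 6(Δ_1 - Δ_0) = 90
  1·σ_1 + 6·σ_2 + 2·σ_3 = 6(Δ_2 - Δ_1) = -96
Clamped end conditions give two more equations: 2h_0·σ_0 + h_0·σ_1 = 6(Δ_0 - S'(0)) = -42 and h_2·σ_2 + 2h_2·σ_3 = 6(S'(4) - Δ_2) = 6.
Hence σ_0 = -449/11, σ_1 = 436/11, σ_2 = -305/11, σ_3 = 169/11.
On [2, 4], S'(t) = b_2 + 2c_2·(t - 2) + 3d_2·(t - 2)² with b_2 = Δ_2 - h_2(2σ_2 + σ_3)/6 = 114/11, c_2 = σ_2/2 = -305/22, d_2 = (σ_3 - σ_2)/(6h_2) = 79/22. So S'(2) = 114/11.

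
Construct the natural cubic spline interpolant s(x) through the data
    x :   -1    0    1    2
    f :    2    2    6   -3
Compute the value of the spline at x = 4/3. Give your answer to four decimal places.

With M_i denoting the second derivative at x_i, h_i = 1, 1, 1, and Δ_i = (y_(i+1) − y_i)/h_i = 0, 4, -9:
  1·M_0 + 4·M_1 + 1·M_2 = 6(Δ_1 - Δ_0) = 24
  1·M_1 + 4·M_2 + 1·M_3 = 6(Δ_2 - Δ_1) = -78
Natural end conditions: M_0 = M_3 = 0.
Hence M_0 = 0, M_1 = 58/5, M_2 = -112/5, M_3 = 0.
On [1, 2], s(x) = 6 - 23/15·(x - 1) - 56/5·(x - 1)² + 56/15·(x - 1)³.
With (x - 1) = 1/3: s(4/3) = 355/81.

4.3827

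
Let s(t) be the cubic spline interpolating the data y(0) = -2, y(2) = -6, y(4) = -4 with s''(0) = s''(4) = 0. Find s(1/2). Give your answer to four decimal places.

Write m_i for s''(x_i). With h_i = 2, 2 and divided differences Δ_i = -2, 1, the continuity of s' gives the tridiagonal system
  2·m_0 + 8·m_1 + 2·m_2 = 6(Δ_1 - Δ_0) = 18
Natural end conditions: m_0 = m_2 = 0.
Forward elimination and back-substitution give m_0 = 0, m_1 = 9/4, m_2 = 0.
On [0, 2], s(t) = -2 - 11/4·t + 0·t² + 3/16·t³.
With t = 1/2: s(1/2) = -429/128.

-3.3516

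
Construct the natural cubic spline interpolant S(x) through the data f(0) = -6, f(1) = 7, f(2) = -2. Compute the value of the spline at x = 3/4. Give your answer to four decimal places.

5.5547

Write M_i for S''(x_i). With h_i = 1, 1 and divided differences Δ_i = 13, -9, the continuity of S' gives the tridiagonal system
  1·M_0 + 4·M_1 + 1·M_2 = 6(Δ_1 - Δ_0) = -132
Natural end conditions: M_0 = M_2 = 0.
Forward elimination and back-substitution give M_0 = 0, M_1 = -33, M_2 = 0.
On [0, 1], S(x) = -6 + 37/2·x + 0·x² - 11/2·x³.
With x = 3/4: S(3/4) = 711/128.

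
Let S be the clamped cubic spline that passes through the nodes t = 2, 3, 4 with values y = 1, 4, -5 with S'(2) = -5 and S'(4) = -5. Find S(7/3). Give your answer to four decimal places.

1.1852

Let M_i = S''(x_i). Step sizes h_i = 1, 1; slopes of the chords Δ_i = (y_(i+1) - y_i)/h_i = 3, -9.
  1·M_0 + 4·M_1 + 1·M_2 = 6(Δ_1 - Δ_0) = -72
Clamped end conditions give two more equations: 2h_0·M_0 + h_0·M_1 = 6(Δ_0 - S'(2)) = 48 and h_1·M_1 + 2h_1·M_2 = 6(S'(4) - Δ_1) = 24.
Forward elimination and back-substitution give M_0 = 42, M_1 = -36, M_2 = 30.
On [2, 3], S(t) = 1 - 5·(t - 2) + 21·(t - 2)² - 13·(t - 2)³.
With (t - 2) = 1/3: S(7/3) = 32/27.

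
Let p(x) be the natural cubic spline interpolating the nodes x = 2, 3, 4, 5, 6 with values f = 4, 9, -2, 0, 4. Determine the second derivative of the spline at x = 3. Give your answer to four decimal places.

Write σ_i for p''(x_i). With h_i = 1, 1, 1, 1 and divided differences Δ_i = 5, -11, 2, 4, the continuity of p' gives the tridiagonal system
  1·σ_0 + 4·σ_1 + 1·σ_2 = 6(Δ_1 - Δ_0) = -96
  1·σ_1 + 4·σ_2 + 1·σ_3 = 6(Δ_2 - Δ_1) = 78
  1·σ_2 + 4·σ_3 + 1·σ_4 = 6(Δ_3 - Δ_2) = 12
Natural end conditions: σ_0 = σ_4 = 0.
Forward elimination and back-substitution give σ_0 = 0, σ_1 = -435/14, σ_2 = 198/7, σ_3 = -57/14, σ_4 = 0.

-31.0714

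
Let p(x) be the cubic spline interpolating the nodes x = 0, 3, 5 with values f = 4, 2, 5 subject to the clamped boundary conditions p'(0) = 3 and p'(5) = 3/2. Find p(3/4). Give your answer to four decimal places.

4.9672

Let σ_i = p''(x_i). Step sizes h_i = 3, 2; slopes of the chords Δ_i = (y_(i+1) - y_i)/h_i = -2/3, 3/2.
  3·σ_0 + 10·σ_1 + 2·σ_2 = 6(Δ_1 - Δ_0) = 13
Clamped end conditions give two more equations: 2h_0·σ_0 + h_0·σ_1 = 6(Δ_0 - p'(0)) = -22 and h_1·σ_1 + 2h_1·σ_2 = 6(p'(5) - Δ_1) = 0.
Solving: σ_0 = -79/15, σ_1 = 16/5, σ_2 = -8/5.
On [0, 3], p(x) = 4 + 3·x - 79/30·x² + 127/270·x³.
With x = 3/4: p(3/4) = 3179/640.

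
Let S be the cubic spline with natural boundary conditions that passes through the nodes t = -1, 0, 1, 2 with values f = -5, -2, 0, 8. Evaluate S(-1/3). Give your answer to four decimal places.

With m_i denoting the second derivative at x_i, h_i = 1, 1, 1, and Δ_i = (y_(i+1) − y_i)/h_i = 3, 2, 8:
  1·m_0 + 4·m_1 + 1·m_2 = 6(Δ_1 - Δ_0) = -6
  1·m_1 + 4·m_2 + 1·m_3 = 6(Δ_2 - Δ_1) = 36
Natural end conditions: m_0 = m_3 = 0.
Solving the tridiagonal system: m_0 = 0, m_1 = -4, m_2 = 10, m_3 = 0.
On [-1, 0], S(t) = -5 + 11/3·(t + 1) + 0·(t + 1)² - 2/3·(t + 1)³.
With (t + 1) = 2/3: S(-1/3) = -223/81.

-2.7531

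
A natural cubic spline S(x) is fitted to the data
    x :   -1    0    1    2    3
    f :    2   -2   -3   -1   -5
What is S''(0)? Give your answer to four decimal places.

2.8929

Put m_i = S'' at the i-th knot. Here h = (1, 1, 1, 1) and Δ = (-4, -1, 2, -4), so the interior equations h_(i-1)·m_(i-1) + 2(h_(i-1)+h_i)·m_i + h_i·m_(i+1) = 6(Δ_i − Δ_(i-1)) read
  1·m_0 + 4·m_1 + 1·m_2 = 6(Δ_1 - Δ_0) = 18
  1·m_1 + 4·m_2 + 1·m_3 = 6(Δ_2 - Δ_1) = 18
  1·m_2 + 4·m_3 + 1·m_4 = 6(Δ_3 - Δ_2) = -36
Natural end conditions: m_0 = m_4 = 0.
Forward elimination and back-substitution give m_0 = 0, m_1 = 81/28, m_2 = 45/7, m_3 = -297/28, m_4 = 0.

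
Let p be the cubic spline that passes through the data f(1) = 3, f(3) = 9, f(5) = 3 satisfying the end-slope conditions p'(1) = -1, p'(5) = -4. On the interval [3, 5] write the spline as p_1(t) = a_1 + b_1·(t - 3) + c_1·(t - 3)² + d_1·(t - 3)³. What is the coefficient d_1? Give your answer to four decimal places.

0.8125

Let σ_i = p''(x_i). Step sizes h_i = 2, 2; slopes of the chords Δ_i = (y_(i+1) - y_i)/h_i = 3, -3.
  2·σ_0 + 8·σ_1 + 2·σ_2 = 6(Δ_1 - Δ_0) = -36
Clamped end conditions give two more equations: 2h_0·σ_0 + h_0·σ_1 = 6(Δ_0 - p'(1)) = 24 and h_1·σ_1 + 2h_1·σ_2 = 6(p'(5) - Δ_1) = -6.
Solving the tridiagonal system: σ_0 = 39/4, σ_1 = -15/2, σ_2 = 9/4.
On [3, 5], with p_1(t) = a_1 + b_1·(t - 3) + c_1·(t - 3)² + d_1·(t - 3)³: c_1 = σ_1/2 = -15/4, d_1 = (σ_2 - σ_1)/(6h_1) = 13/16, b_1 = Δ_1 - h_1(2σ_1 + σ_2)/6 = 5/4.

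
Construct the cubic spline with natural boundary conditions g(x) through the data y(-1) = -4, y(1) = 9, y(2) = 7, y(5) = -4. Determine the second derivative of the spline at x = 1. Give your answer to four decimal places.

Let M_i = g''(x_i). Step sizes h_i = 2, 1, 3; slopes of the chords Δ_i = (y_(i+1) - y_i)/h_i = 13/2, -2, -11/3.
  2·M_0 + 6·M_1 + 1·M_2 = 6(Δ_1 - Δ_0) = -51
  1·M_1 + 8·M_2 + 3·M_3 = 6(Δ_2 - Δ_1) = -10
Natural end conditions: M_0 = M_3 = 0.
Forward elimination and back-substitution give M_0 = 0, M_1 = -398/47, M_2 = -9/47, M_3 = 0.

-8.4681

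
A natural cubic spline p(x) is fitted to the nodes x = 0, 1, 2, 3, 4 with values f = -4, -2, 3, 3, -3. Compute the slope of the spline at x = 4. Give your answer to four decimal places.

Write M_i for p''(x_i). With h_i = 1, 1, 1, 1 and divided differences Δ_i = 2, 5, 0, -6, the continuity of p' gives the tridiagonal system
  1·M_0 + 4·M_1 + 1·M_2 = 6(Δ_1 - Δ_0) = 18
  1·M_1 + 4·M_2 + 1·M_3 = 6(Δ_2 - Δ_1) = -30
  1·M_2 + 4·M_3 + 1·M_4 = 6(Δ_3 - Δ_2) = -36
Natural end conditions: M_0 = M_4 = 0.
Hence M_0 = 0, M_1 = 177/28, M_2 = -51/7, M_3 = -201/28, M_4 = 0.
On [3, 4], p'(x) = b_3 + 2c_3·(x - 3) + 3d_3·(x - 3)² with b_3 = Δ_3 - h_3(2M_3 + M_4)/6 = -101/28, c_3 = M_3/2 = -201/56, d_3 = (M_4 - M_3)/(6h_3) = 67/56. So p'(4) = -403/56.

-7.1964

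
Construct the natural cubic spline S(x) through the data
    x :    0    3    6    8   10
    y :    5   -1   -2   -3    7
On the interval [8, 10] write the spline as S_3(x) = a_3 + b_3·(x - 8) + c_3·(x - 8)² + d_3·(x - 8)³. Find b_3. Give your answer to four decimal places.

Put M_i = S'' at the i-th knot. Here h = (3, 3, 2, 2) and Δ = (-2, -1/3, -1/2, 5), so the interior equations h_(i-1)·M_(i-1) + 2(h_(i-1)+h_i)·M_i + h_i·M_(i+1) = 6(Δ_i − Δ_(i-1)) read
  3·M_0 + 12·M_1 + 3·M_2 = 6(Δ_1 - Δ_0) = 10
  3·M_1 + 10·M_2 + 2·M_3 = 6(Δ_2 - Δ_1) = -1
  2·M_2 + 8·M_3 + 2·M_4 = 6(Δ_3 - Δ_2) = 33
Natural end conditions: M_0 = M_4 = 0.
Hence M_0 = 0, M_1 = 491/420, M_2 = -47/35, M_3 = 1249/280, M_4 = 0.
On [8, 10], with S_3(x) = a_3 + b_3·(x - 8) + c_3·(x - 8)² + d_3·(x - 8)³: c_3 = M_3/2 = 1249/560, d_3 = (M_4 - M_3)/(6h_3) = -1249/3360, b_3 = Δ_3 - h_3(2M_3 + M_4)/6 = 851/420.

2.0262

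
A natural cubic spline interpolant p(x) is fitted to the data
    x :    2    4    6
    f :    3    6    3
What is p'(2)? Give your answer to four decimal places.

Write m_i for p''(x_i). With h_i = 2, 2 and divided differences Δ_i = 3/2, -3/2, the continuity of p' gives the tridiagonal system
  2·m_0 + 8·m_1 + 2·m_2 = 6(Δ_1 - Δ_0) = -18
Natural end conditions: m_0 = m_2 = 0.
Solving: m_0 = 0, m_1 = -9/4, m_2 = 0.
On [2, 4], p'(x) = b_0 + 2c_0·(x - 2) + 3d_0·(x - 2)² with b_0 = Δ_0 - h_0(2m_0 + m_1)/6 = 9/4, c_0 = m_0/2 = 0, d_0 = (m_1 - m_0)/(6h_0) = -3/16. So p'(2) = 9/4.

2.2500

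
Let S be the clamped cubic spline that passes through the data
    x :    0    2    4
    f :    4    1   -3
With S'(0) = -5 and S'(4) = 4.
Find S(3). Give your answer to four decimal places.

Put M_i = S'' at the i-th knot. Here h = (2, 2) and Δ = (-3/2, -2), so the interior equations h_(i-1)·M_(i-1) + 2(h_(i-1)+h_i)·M_i + h_i·M_(i+1) = 6(Δ_i − Δ_(i-1)) read
  2·M_0 + 8·M_1 + 2·M_2 = 6(Δ_1 - Δ_0) = -3
Clamped end conditions give two more equations: 2h_0·M_0 + h_0·M_1 = 6(Δ_0 - S'(0)) = 21 and h_1·M_1 + 2h_1·M_2 = 6(S'(4) - Δ_1) = 36.
Forward elimination and back-substitution give M_0 = 63/8, M_1 = -21/4, M_2 = 93/8.
On [2, 4], S(x) = 1 - 19/8·(x - 2) - 21/8·(x - 2)² + 45/32·(x - 2)³.
With (x - 2) = 1: S(3) = -83/32.

-2.5938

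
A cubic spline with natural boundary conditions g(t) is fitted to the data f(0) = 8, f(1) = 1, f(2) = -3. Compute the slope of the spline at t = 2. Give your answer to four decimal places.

With m_i denoting the second derivative at x_i, h_i = 1, 1, and Δ_i = (y_(i+1) − y_i)/h_i = -7, -4:
  1·m_0 + 4·m_1 + 1·m_2 = 6(Δ_1 - Δ_0) = 18
Natural end conditions: m_0 = m_2 = 0.
Solving the tridiagonal system: m_0 = 0, m_1 = 9/2, m_2 = 0.
On [1, 2], g'(t) = b_1 + 2c_1·(t - 1) + 3d_1·(t - 1)² with b_1 = Δ_1 - h_1(2m_1 + m_2)/6 = -11/2, c_1 = m_1/2 = 9/4, d_1 = (m_2 - m_1)/(6h_1) = -3/4. So g'(2) = -13/4.

-3.2500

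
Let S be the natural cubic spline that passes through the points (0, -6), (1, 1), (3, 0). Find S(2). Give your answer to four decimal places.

2.3750

With σ_i denoting the second derivative at x_i, h_i = 1, 2, and Δ_i = (y_(i+1) − y_i)/h_i = 7, -1/2:
  1·σ_0 + 6·σ_1 + 2·σ_2 = 6(Δ_1 - Δ_0) = -45
Natural end conditions: σ_0 = σ_2 = 0.
Solving the tridiagonal system: σ_0 = 0, σ_1 = -15/2, σ_2 = 0.
On [1, 3], S(t) = 1 + 9/2·(t - 1) - 15/4·(t - 1)² + 5/8·(t - 1)³.
With (t - 1) = 1: S(2) = 19/8.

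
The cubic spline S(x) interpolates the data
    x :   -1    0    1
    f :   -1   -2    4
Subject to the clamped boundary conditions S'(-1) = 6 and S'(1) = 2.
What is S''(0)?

Write M_i for S''(x_i). With h_i = 1, 1 and divided differences Δ_i = -1, 6, the continuity of S' gives the tridiagonal system
  1·M_0 + 4·M_1 + 1·M_2 = 6(Δ_1 - Δ_0) = 42
Clamped end conditions give two more equations: 2h_0·M_0 + h_0·M_1 = 6(Δ_0 - S'(-1)) = -42 and h_1·M_1 + 2h_1·M_2 = 6(S'(1) - Δ_1) = -24.
Solving the tridiagonal system: M_0 = -67/2, M_1 = 25, M_2 = -49/2.

25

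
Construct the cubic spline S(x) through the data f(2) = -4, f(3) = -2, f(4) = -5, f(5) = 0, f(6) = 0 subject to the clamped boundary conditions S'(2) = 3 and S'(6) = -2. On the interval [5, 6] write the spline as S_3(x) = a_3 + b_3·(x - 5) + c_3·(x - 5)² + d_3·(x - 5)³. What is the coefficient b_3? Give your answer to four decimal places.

4.0179

Put m_i = S'' at the i-th knot. Here h = (1, 1, 1, 1) and Δ = (2, -3, 5, 0), so the interior equations h_(i-1)·m_(i-1) + 2(h_(i-1)+h_i)·m_i + h_i·m_(i+1) = 6(Δ_i − Δ_(i-1)) read
  1·m_0 + 4·m_1 + 1·m_2 = 6(Δ_1 - Δ_0) = -30
  1·m_1 + 4·m_2 + 1·m_3 = 6(Δ_2 - Δ_1) = 48
  1·m_2 + 4·m_3 + 1·m_4 = 6(Δ_3 - Δ_2) = -30
Clamped end conditions give two more equations: 2h_0·m_0 + h_0·m_1 = 6(Δ_0 - S'(2)) = -6 and h_3·m_3 + 2h_3·m_4 = 6(S'(6) - Δ_3) = -12.
Hence m_0 = 97/28, m_1 = -181/14, m_2 = 73/4, m_3 = -169/14, m_4 = 1/28.
On [5, 6], with S_3(x) = a_3 + b_3·(x - 5) + c_3·(x - 5)² + d_3·(x - 5)³: c_3 = m_3/2 = -169/28, d_3 = (m_4 - m_3)/(6h_3) = 113/56, b_3 = Δ_3 - h_3(2m_3 + m_4)/6 = 225/56.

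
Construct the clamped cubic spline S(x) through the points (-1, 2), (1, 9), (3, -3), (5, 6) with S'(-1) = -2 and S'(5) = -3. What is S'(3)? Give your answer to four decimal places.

Write m_i for S''(x_i). With h_i = 2, 2, 2 and divided differences Δ_i = 7/2, -6, 9/2, the continuity of S' gives the tridiagonal system
  2·m_0 + 8·m_1 + 2·m_2 = 6(Δ_1 - Δ_0) = -57
  2·m_1 + 8·m_2 + 2·m_3 = 6(Δ_2 - Δ_1) = 63
Clamped end conditions give two more equations: 2h_0·m_0 + h_0·m_1 = 6(Δ_0 - S'(-1)) = 33 and h_2·m_2 + 2h_2·m_3 = 6(S'(5) - Δ_2) = -45.
Solving the tridiagonal system: m_0 = 238/15, m_1 = -457/30, m_2 = 497/30, m_3 = -293/15.
On [3, 5], S'(x) = b_2 + 2c_2·(x - 3) + 3d_2·(x - 3)² with b_2 = Δ_2 - h_2(2m_2 + m_3)/6 = -1/30, c_2 = m_2/2 = 497/60, d_2 = (m_3 - m_2)/(6h_2) = -361/120. So S'(3) = -1/30.

-0.0333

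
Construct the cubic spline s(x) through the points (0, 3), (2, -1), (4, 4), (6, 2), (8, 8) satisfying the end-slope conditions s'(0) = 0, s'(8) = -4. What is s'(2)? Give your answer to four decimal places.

0.2589

Let M_i = s''(x_i). Step sizes h_i = 2, 2, 2, 2; slopes of the chords Δ_i = (y_(i+1) - y_i)/h_i = -2, 5/2, -1, 3.
  2·M_0 + 8·M_1 + 2·M_2 = 6(Δ_1 - Δ_0) = 27
  2·M_1 + 8·M_2 + 2·M_3 = 6(Δ_2 - Δ_1) = -21
  2·M_2 + 8·M_3 + 2·M_4 = 6(Δ_3 - Δ_2) = 24
Clamped end conditions give two more equations: 2h_0·M_0 + h_0·M_1 = 6(Δ_0 - s'(0)) = -12 and h_3·M_3 + 2h_3·M_4 = 6(s'(8) - Δ_3) = -42.
Solving: M_0 = -701/112, M_1 = 365/56, M_2 = -101/16, M_3 = 461/56, M_4 = -1637/112.
On [2, 4], s'(x) = b_1 + 2c_1·(x - 2) + 3d_1·(x - 2)² with b_1 = Δ_1 - h_1(2M_1 + M_2)/6 = 29/112, c_1 = M_1/2 = 365/112, d_1 = (M_2 - M_1)/(6h_1) = -479/448. So s'(2) = 29/112.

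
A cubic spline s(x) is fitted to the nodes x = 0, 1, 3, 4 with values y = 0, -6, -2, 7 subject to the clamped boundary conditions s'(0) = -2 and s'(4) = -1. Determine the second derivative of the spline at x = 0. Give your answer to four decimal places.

Write σ_i for s''(x_i). With h_i = 1, 2, 1 and divided differences Δ_i = -6, 2, 9, the continuity of s' gives the tridiagonal system
  1·σ_0 + 6·σ_1 + 2·σ_2 = 6(Δ_1 - Δ_0) = 48
  2·σ_1 + 6·σ_2 + 1·σ_3 = 6(Δ_2 - Δ_1) = 42
Clamped end conditions give two more equations: 2h_0·σ_0 + h_0·σ_1 = 6(Δ_0 - s'(0)) = -24 and h_2·σ_2 + 2h_2·σ_3 = 6(s'(4) - Δ_2) = -60.
Forward elimination and back-substitution give σ_0 = -544/35, σ_1 = 248/35, σ_2 = 368/35, σ_3 = -1234/35.

-15.5429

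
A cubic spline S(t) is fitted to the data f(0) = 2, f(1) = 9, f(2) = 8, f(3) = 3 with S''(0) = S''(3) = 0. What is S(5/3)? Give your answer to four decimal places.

Write σ_i for S''(x_i). With h_i = 1, 1, 1 and divided differences Δ_i = 7, -1, -5, the continuity of S' gives the tridiagonal system
  1·σ_0 + 4·σ_1 + 1·σ_2 = 6(Δ_1 - Δ_0) = -48
  1·σ_1 + 4·σ_2 + 1·σ_3 = 6(Δ_2 - Δ_1) = -24
Natural end conditions: σ_0 = σ_3 = 0.
Solving the tridiagonal system: σ_0 = 0, σ_1 = -56/5, σ_2 = -16/5, σ_3 = 0.
On [1, 2], S(t) = 9 + 49/15·(t - 1) - 28/5·(t - 1)² + 4/3·(t - 1)³.
With (t - 1) = 2/3: S(5/3) = 3679/405.

9.0840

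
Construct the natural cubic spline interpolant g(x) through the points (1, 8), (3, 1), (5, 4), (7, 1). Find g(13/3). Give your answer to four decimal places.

2.9309

Put m_i = g'' at the i-th knot. Here h = (2, 2, 2) and Δ = (-7/2, 3/2, -3/2), so the interior equations h_(i-1)·m_(i-1) + 2(h_(i-1)+h_i)·m_i + h_i·m_(i+1) = 6(Δ_i − Δ_(i-1)) read
  2·m_0 + 8·m_1 + 2·m_2 = 6(Δ_1 - Δ_0) = 30
  2·m_1 + 8·m_2 + 2·m_3 = 6(Δ_2 - Δ_1) = -18
Natural end conditions: m_0 = m_3 = 0.
Solving the tridiagonal system: m_0 = 0, m_1 = 23/5, m_2 = -17/5, m_3 = 0.
On [3, 5], g(x) = 1 - 13/30·(x - 3) + 23/10·(x - 3)² - 2/3·(x - 3)³.
With (x - 3) = 4/3: g(13/3) = 1187/405.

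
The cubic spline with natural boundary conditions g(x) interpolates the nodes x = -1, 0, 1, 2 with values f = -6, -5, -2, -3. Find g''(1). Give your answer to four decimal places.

-7.2000

Write M_i for g''(x_i). With h_i = 1, 1, 1 and divided differences Δ_i = 1, 3, -1, the continuity of g' gives the tridiagonal system
  1·M_0 + 4·M_1 + 1·M_2 = 6(Δ_1 - Δ_0) = 12
  1·M_1 + 4·M_2 + 1·M_3 = 6(Δ_2 - Δ_1) = -24
Natural end conditions: M_0 = M_3 = 0.
Hence M_0 = 0, M_1 = 24/5, M_2 = -36/5, M_3 = 0.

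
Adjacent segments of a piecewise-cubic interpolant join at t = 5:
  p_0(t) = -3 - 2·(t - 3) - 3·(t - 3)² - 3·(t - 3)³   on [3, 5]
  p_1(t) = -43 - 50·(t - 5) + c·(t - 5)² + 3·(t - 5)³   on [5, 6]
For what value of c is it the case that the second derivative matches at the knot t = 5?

p_0''(t) = -6 - 18·(t - 3), so p_0''(5) = -42. On the right, p_1''(5) = 2c, so c = -21.

-21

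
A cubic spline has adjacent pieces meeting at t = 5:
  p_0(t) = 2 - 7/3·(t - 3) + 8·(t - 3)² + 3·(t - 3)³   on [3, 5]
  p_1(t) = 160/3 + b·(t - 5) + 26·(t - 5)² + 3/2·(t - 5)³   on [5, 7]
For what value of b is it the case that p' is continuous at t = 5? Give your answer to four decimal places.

65.6667

p_0'(t) = -7/3 + 16·(t - 3) + 9·(t - 3)², so p_0'(5) = 197/3. On the right, p_1'(5) = b, so b = 197/3.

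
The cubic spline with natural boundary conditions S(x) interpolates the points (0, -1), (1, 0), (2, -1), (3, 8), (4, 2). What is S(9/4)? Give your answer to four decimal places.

1.0315

With σ_i denoting the second derivative at x_i, h_i = 1, 1, 1, 1, and Δ_i = (y_(i+1) − y_i)/h_i = 1, -1, 9, -6:
  1·σ_0 + 4·σ_1 + 1·σ_2 = 6(Δ_1 - Δ_0) = -12
  1·σ_1 + 4·σ_2 + 1·σ_3 = 6(Δ_2 - Δ_1) = 60
  1·σ_2 + 4·σ_3 + 1·σ_4 = 6(Δ_3 - Δ_2) = -90
Natural end conditions: σ_0 = σ_4 = 0.
Forward elimination and back-substitution give σ_0 = 0, σ_1 = -255/28, σ_2 = 171/7, σ_3 = -801/28, σ_4 = 0.
On [2, 3], S(x) = -1 + 45/8·(x - 2) + 171/14·(x - 2)² - 495/56·(x - 2)³.
With (x - 2) = 1/4: S(9/4) = 3697/3584.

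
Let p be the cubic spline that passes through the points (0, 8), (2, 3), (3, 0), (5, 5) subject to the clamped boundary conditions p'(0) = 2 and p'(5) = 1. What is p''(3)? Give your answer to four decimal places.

7.3750

Write σ_i for p''(x_i). With h_i = 2, 1, 2 and divided differences Δ_i = -5/2, -3, 5/2, the continuity of p' gives the tridiagonal system
  2·σ_0 + 6·σ_1 + 1·σ_2 = 6(Δ_1 - Δ_0) = -3
  1·σ_1 + 6·σ_2 + 2·σ_3 = 6(Δ_2 - Δ_1) = 33
Clamped end conditions give two more equations: 2h_0·σ_0 + h_0·σ_1 = 6(Δ_0 - p'(0)) = -27 and h_2·σ_2 + 2h_2·σ_3 = 6(p'(5) - Δ_2) = -9.
Solving the tridiagonal system: σ_0 = -113/16, σ_1 = 5/8, σ_2 = 59/8, σ_3 = -95/16.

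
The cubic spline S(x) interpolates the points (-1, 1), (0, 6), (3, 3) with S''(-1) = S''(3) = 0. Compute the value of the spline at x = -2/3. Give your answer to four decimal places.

2.8889

With m_i denoting the second derivative at x_i, h_i = 1, 3, and Δ_i = (y_(i+1) − y_i)/h_i = 5, -1:
  1·m_0 + 8·m_1 + 3·m_2 = 6(Δ_1 - Δ_0) = -36
Natural end conditions: m_0 = m_2 = 0.
Forward elimination and back-substitution give m_0 = 0, m_1 = -9/2, m_2 = 0.
On [-1, 0], S(x) = 1 + 23/4·(x + 1) + 0·(x + 1)² - 3/4·(x + 1)³.
With (x + 1) = 1/3: S(-2/3) = 26/9.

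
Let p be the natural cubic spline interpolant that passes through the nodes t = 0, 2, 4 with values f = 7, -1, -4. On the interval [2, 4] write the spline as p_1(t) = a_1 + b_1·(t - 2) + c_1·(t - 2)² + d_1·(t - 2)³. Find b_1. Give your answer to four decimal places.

-2.7500

Write M_i for p''(x_i). With h_i = 2, 2 and divided differences Δ_i = -4, -3/2, the continuity of p' gives the tridiagonal system
  2·M_0 + 8·M_1 + 2·M_2 = 6(Δ_1 - Δ_0) = 15
Natural end conditions: M_0 = M_2 = 0.
Solving: M_0 = 0, M_1 = 15/8, M_2 = 0.
On [2, 4], with p_1(t) = a_1 + b_1·(t - 2) + c_1·(t - 2)² + d_1·(t - 2)³: c_1 = M_1/2 = 15/16, d_1 = (M_2 - M_1)/(6h_1) = -5/32, b_1 = Δ_1 - h_1(2M_1 + M_2)/6 = -11/4.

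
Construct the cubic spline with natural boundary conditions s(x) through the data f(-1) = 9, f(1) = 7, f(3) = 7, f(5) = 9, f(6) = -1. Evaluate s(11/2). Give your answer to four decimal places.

4.7683

Let M_i = s''(x_i). Step sizes h_i = 2, 2, 2, 1; slopes of the chords Δ_i = (y_(i+1) - y_i)/h_i = -1, 0, 1, -10.
  2·M_0 + 8·M_1 + 2·M_2 = 6(Δ_1 - Δ_0) = 6
  2·M_1 + 8·M_2 + 2·M_3 = 6(Δ_2 - Δ_1) = 6
  2·M_2 + 6·M_3 + 1·M_4 = 6(Δ_3 - Δ_2) = -66
Natural end conditions: M_0 = M_4 = 0.
Solving the tridiagonal system: M_0 = 0, M_1 = -9/41, M_2 = 159/41, M_3 = -504/41, M_4 = 0.
On [5, 6], s(x) = 9 - 242/41·(x - 5) - 252/41·(x - 5)² + 84/41·(x - 5)³.
With (x - 5) = 1/2: s(11/2) = 391/82.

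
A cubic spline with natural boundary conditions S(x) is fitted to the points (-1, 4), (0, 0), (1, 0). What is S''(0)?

Let m_i = S''(x_i). Step sizes h_i = 1, 1; slopes of the chords Δ_i = (y_(i+1) - y_i)/h_i = -4, 0.
  1·m_0 + 4·m_1 + 1·m_2 = 6(Δ_1 - Δ_0) = 24
Natural end conditions: m_0 = m_2 = 0.
Forward elimination and back-substitution give m_0 = 0, m_1 = 6, m_2 = 0.

6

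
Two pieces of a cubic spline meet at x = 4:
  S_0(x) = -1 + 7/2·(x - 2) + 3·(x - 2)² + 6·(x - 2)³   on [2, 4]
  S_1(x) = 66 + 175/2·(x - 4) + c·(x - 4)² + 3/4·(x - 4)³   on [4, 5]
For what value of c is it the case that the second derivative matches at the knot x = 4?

S_0''(x) = 6 + 36·(x - 2), so S_0''(4) = 78. On the right, S_1''(4) = 2c, so c = 39.

39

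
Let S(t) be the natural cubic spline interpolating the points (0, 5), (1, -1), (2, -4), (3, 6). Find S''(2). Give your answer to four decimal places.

Let m_i = S''(x_i). Step sizes h_i = 1, 1, 1; slopes of the chords Δ_i = (y_(i+1) - y_i)/h_i = -6, -3, 10.
  1·m_0 + 4·m_1 + 1·m_2 = 6(Δ_1 - Δ_0) = 18
  1·m_1 + 4·m_2 + 1·m_3 = 6(Δ_2 - Δ_1) = 78
Natural end conditions: m_0 = m_3 = 0.
Solving: m_0 = 0, m_1 = -2/5, m_2 = 98/5, m_3 = 0.

19.6000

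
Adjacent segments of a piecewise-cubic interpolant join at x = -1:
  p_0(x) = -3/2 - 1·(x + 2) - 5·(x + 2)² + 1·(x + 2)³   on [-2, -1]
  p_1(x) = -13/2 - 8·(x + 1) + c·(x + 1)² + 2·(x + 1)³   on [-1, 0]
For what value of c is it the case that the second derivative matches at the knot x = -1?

p_0''(x) = -10 + 6·(x + 2), so p_0''(-1) = -4. On the right, p_1''(-1) = 2c, so c = -2.

-2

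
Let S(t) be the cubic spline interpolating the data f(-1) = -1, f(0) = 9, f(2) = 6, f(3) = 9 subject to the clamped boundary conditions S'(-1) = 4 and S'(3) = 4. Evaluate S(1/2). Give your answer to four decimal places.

Write M_i for S''(x_i). With h_i = 1, 2, 1 and divided differences Δ_i = 10, -3/2, 3, the continuity of S' gives the tridiagonal system
  1·M_0 + 6·M_1 + 2·M_2 = 6(Δ_1 - Δ_0) = -69
  2·M_1 + 6·M_2 + 1·M_3 = 6(Δ_2 - Δ_1) = 27
Clamped end conditions give two more equations: 2h_0·M_0 + h_0·M_1 = 6(Δ_0 - S'(-1)) = 36 and h_2·M_2 + 2h_2·M_3 = 6(S'(3) - Δ_2) = 6.
Solving the tridiagonal system: M_0 = 981/35, M_1 = -702/35, M_2 = 408/35, M_3 = -99/35.
On [0, 2], S(t) = 9 + 559/70·t - 351/35·t² + 37/14·t³.
With t = 1/2: S(1/2) = 6057/560.

10.8161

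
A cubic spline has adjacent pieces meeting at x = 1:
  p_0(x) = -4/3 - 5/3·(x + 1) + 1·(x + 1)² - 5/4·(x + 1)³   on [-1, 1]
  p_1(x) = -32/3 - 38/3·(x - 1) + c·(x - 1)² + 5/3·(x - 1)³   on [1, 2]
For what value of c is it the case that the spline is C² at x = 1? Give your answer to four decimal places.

-6.5000

p_0''(x) = 2 - 15/2·(x + 1), so p_0''(1) = -13. On the right, p_1''(1) = 2c, so c = -13/2.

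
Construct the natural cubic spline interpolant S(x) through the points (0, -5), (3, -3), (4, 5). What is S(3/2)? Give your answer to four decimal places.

With σ_i denoting the second derivative at x_i, h_i = 3, 1, and Δ_i = (y_(i+1) − y_i)/h_i = 2/3, 8:
  3·σ_0 + 8·σ_1 + 1·σ_2 = 6(Δ_1 - Δ_0) = 44
Natural end conditions: σ_0 = σ_2 = 0.
Hence σ_0 = 0, σ_1 = 11/2, σ_2 = 0.
On [0, 3], S(x) = -5 - 25/12·x + 0·x² + 11/36·x³.
With x = 3/2: S(3/2) = -227/32.

-7.0938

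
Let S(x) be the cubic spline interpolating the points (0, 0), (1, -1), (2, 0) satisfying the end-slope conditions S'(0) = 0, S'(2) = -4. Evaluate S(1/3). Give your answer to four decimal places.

Let σ_i = S''(x_i). Step sizes h_i = 1, 1; slopes of the chords Δ_i = (y_(i+1) - y_i)/h_i = -1, 1.
  1·σ_0 + 4·σ_1 + 1·σ_2 = 6(Δ_1 - Δ_0) = 12
Clamped end conditions give two more equations: 2h_0·σ_0 + h_0·σ_1 = 6(Δ_0 - S'(0)) = -6 and h_1·σ_1 + 2h_1·σ_2 = 6(S'(2) - Δ_1) = -30.
Solving: σ_0 = -8, σ_1 = 10, σ_2 = -20.
On [0, 1], S(x) = 0 + 0·x - 4·x² + 3·x³.
With x = 1/3: S(1/3) = -1/3.

-0.3333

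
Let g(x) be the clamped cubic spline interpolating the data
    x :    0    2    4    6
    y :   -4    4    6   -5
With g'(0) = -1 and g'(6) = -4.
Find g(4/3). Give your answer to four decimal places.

0.3259

Write M_i for g''(x_i). With h_i = 2, 2, 2 and divided differences Δ_i = 4, 1, -11/2, the continuity of g' gives the tridiagonal system
  2·M_0 + 8·M_1 + 2·M_2 = 6(Δ_1 - Δ_0) = -18
  2·M_1 + 8·M_2 + 2·M_3 = 6(Δ_2 - Δ_1) = -39
Clamped end conditions give two more equations: 2h_0·M_0 + h_0·M_1 = 6(Δ_0 - g'(0)) = 30 and h_2·M_2 + 2h_2·M_3 = 6(g'(6) - Δ_2) = 9.
Solving: M_0 = 91/10, M_1 = -16/5, M_2 = -53/10, M_3 = 49/10.
On [0, 2], g(x) = -4 - 1·x + 91/20·x² - 41/40·x³.
With x = 4/3: g(4/3) = 44/135.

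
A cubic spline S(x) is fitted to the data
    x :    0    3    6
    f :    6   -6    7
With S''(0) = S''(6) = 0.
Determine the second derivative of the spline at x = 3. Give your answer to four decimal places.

With m_i denoting the second derivative at x_i, h_i = 3, 3, and Δ_i = (y_(i+1) − y_i)/h_i = -4, 13/3:
  3·m_0 + 12·m_1 + 3·m_2 = 6(Δ_1 - Δ_0) = 50
Natural end conditions: m_0 = m_2 = 0.
Solving: m_0 = 0, m_1 = 25/6, m_2 = 0.

4.1667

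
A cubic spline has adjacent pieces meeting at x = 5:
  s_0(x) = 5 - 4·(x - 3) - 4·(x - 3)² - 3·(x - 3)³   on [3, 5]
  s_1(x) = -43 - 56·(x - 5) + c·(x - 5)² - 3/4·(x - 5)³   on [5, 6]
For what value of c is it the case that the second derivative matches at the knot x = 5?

s_0''(x) = -8 - 18·(x - 3), so s_0''(5) = -44. On the right, s_1''(5) = 2c, so c = -22.

-22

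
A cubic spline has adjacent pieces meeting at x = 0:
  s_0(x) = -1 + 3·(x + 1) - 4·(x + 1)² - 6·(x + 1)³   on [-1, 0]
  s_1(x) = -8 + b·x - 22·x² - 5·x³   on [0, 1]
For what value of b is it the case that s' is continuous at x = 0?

s_0'(x) = 3 - 8·(x + 1) - 18·(x + 1)², so s_0'(0) = -23. On the right, s_1'(0) = b, so b = -23.

-23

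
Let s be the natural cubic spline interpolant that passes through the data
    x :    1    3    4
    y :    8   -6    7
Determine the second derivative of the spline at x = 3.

With m_i denoting the second derivative at x_i, h_i = 2, 1, and Δ_i = (y_(i+1) − y_i)/h_i = -7, 13:
  2·m_0 + 6·m_1 + 1·m_2 = 6(Δ_1 - Δ_0) = 120
Natural end conditions: m_0 = m_2 = 0.
Solving the tridiagonal system: m_0 = 0, m_1 = 20, m_2 = 0.

20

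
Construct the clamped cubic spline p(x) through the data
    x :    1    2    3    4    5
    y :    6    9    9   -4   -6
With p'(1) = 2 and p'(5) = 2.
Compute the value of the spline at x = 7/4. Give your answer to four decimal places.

8.0876

Let M_i = p''(x_i). Step sizes h_i = 1, 1, 1, 1; slopes of the chords Δ_i = (y_(i+1) - y_i)/h_i = 3, 0, -13, -2.
  1·M_0 + 4·M_1 + 1·M_2 = 6(Δ_1 - Δ_0) = -18
  1·M_1 + 4·M_2 + 1·M_3 = 6(Δ_2 - Δ_1) = -78
  1·M_2 + 4·M_3 + 1·M_4 = 6(Δ_3 - Δ_2) = 66
Clamped end conditions give two more equations: 2h_0·M_0 + h_0·M_1 = 6(Δ_0 - p'(1)) = 6 and h_3·M_3 + 2h_3·M_4 = 6(p'(5) - Δ_3) = 24.
Forward elimination and back-substitution give M_0 = 33/14, M_1 = 9/7, M_2 = -51/2, M_3 = 159/7, M_4 = 9/14.
On [1, 2], p(x) = 6 + 2·(x - 1) + 33/28·(x - 1)² - 5/28·(x - 1)³.
With (x - 1) = 3/4: p(7/4) = 14493/1792.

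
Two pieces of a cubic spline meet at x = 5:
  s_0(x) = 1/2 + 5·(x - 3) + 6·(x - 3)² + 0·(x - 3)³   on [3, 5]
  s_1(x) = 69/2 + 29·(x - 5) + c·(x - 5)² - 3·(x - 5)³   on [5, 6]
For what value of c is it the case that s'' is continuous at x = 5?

s_0''(x) = 12 + 0·(x - 3), so s_0''(5) = 12. On the right, s_1''(5) = 2c, so c = 6.

6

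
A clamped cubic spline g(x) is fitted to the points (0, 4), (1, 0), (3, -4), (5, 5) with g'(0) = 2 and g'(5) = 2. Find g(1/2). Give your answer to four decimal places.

Write M_i for g''(x_i). With h_i = 1, 2, 2 and divided differences Δ_i = -4, -2, 9/2, the continuity of g' gives the tridiagonal system
  1·M_0 + 6·M_1 + 2·M_2 = 6(Δ_1 - Δ_0) = 12
  2·M_1 + 8·M_2 + 2·M_3 = 6(Δ_2 - Δ_1) = 39
Clamped end conditions give two more equations: 2h_0·M_0 + h_0·M_1 = 6(Δ_0 - g'(0)) = -36 and h_2·M_2 + 2h_2·M_3 = 6(g'(5) - Δ_2) = -15.
Hence M_0 = -453/23, M_1 = 78/23, M_2 = 261/46, M_3 = -303/46.
On [0, 1], g(x) = 4 + 2·x - 453/46·x² + 177/46·x³.
With x = 1/2: g(1/2) = 1111/368.

3.0190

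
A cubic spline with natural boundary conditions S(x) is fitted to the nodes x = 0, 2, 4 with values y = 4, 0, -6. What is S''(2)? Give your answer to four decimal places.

-0.7500

With M_i denoting the second derivative at x_i, h_i = 2, 2, and Δ_i = (y_(i+1) − y_i)/h_i = -2, -3:
  2·M_0 + 8·M_1 + 2·M_2 = 6(Δ_1 - Δ_0) = -6
Natural end conditions: M_0 = M_2 = 0.
Solving: M_0 = 0, M_1 = -3/4, M_2 = 0.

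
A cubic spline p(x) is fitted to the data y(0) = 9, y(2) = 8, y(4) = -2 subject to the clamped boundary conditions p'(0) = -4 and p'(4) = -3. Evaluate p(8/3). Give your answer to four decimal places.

Put m_i = p'' at the i-th knot. Here h = (2, 2) and Δ = (-1/2, -5), so the interior equations h_(i-1)·m_(i-1) + 2(h_(i-1)+h_i)·m_i + h_i·m_(i+1) = 6(Δ_i − Δ_(i-1)) read
  2·m_0 + 8·m_1 + 2·m_2 = 6(Δ_1 - Δ_0) = -27
Clamped end conditions give two more equations: 2h_0·m_0 + h_0·m_1 = 6(Δ_0 - p'(0)) = 21 and h_1·m_1 + 2h_1·m_2 = 6(p'(4) - Δ_1) = 12.
Solving: m_0 = 71/8, m_1 = -29/4, m_2 = 53/8.
On [2, 4], p(x) = 8 - 19/8·(x - 2) - 29/8·(x - 2)² + 37/32·(x - 2)³.
With (x - 2) = 2/3: p(8/3) = 139/27.

5.1481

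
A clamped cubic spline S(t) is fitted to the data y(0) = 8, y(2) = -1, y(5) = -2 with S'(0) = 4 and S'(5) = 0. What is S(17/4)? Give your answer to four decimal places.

Put m_i = S'' at the i-th knot. Here h = (2, 3) and Δ = (-9/2, -1/3), so the interior equations h_(i-1)·m_(i-1) + 2(h_(i-1)+h_i)·m_i + h_i·m_(i+1) = 6(Δ_i − Δ_(i-1)) read
  2·m_0 + 10·m_1 + 3·m_2 = 6(Δ_1 - Δ_0) = 25
Clamped end conditions give two more equations: 2h_0·m_0 + h_0·m_1 = 6(Δ_0 - S'(0)) = -51 and h_1·m_1 + 2h_1·m_2 = 6(S'(5) - Δ_1) = 2.
Forward elimination and back-substitution give m_0 = -321/20, m_1 = 33/5, m_2 = -89/30.
On [2, 5], S(t) = -1 - 109/20·(t - 2) + 33/10·(t - 2)² - 287/540·(t - 2)³.
With (t - 2) = 9/4: S(17/4) = -3341/1280.

-2.6102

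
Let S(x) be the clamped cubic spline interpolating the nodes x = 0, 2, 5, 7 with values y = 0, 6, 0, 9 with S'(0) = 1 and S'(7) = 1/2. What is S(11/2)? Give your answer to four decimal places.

2.0801

Put M_i = S'' at the i-th knot. Here h = (2, 3, 2) and Δ = (3, -2, 9/2), so the interior equations h_(i-1)·M_(i-1) + 2(h_(i-1)+h_i)·M_i + h_i·M_(i+1) = 6(Δ_i − Δ_(i-1)) read
  2·M_0 + 10·M_1 + 3·M_2 = 6(Δ_1 - Δ_0) = -30
  3·M_1 + 10·M_2 + 2·M_3 = 6(Δ_2 - Δ_1) = 39
Clamped end conditions give two more equations: 2h_0·M_0 + h_0·M_1 = 6(Δ_0 - S'(0)) = 12 and h_2·M_2 + 2h_2·M_3 = 6(S'(7) - Δ_2) = -24.
Solving the tridiagonal system: M_0 = 101/16, M_1 = -53/8, M_2 = 63/8, M_3 = -159/16.
On [5, 7], S(x) = 0 + 41/16·(x - 5) + 63/16·(x - 5)² - 95/64·(x - 5)³.
With (x - 5) = 1/2: S(11/2) = 1065/512.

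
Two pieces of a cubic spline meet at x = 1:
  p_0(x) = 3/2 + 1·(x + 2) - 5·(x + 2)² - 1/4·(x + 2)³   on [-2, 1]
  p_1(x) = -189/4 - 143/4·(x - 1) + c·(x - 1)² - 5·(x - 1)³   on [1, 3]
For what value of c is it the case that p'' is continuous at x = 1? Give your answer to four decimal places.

-7.2500

p_0''(x) = -10 - 3/2·(x + 2), so p_0''(1) = -29/2. On the right, p_1''(1) = 2c, so c = -29/4.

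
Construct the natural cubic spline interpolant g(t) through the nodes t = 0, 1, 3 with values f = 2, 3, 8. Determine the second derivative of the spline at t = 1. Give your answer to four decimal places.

Write σ_i for g''(x_i). With h_i = 1, 2 and divided differences Δ_i = 1, 5/2, the continuity of g' gives the tridiagonal system
  1·σ_0 + 6·σ_1 + 2·σ_2 = 6(Δ_1 - Δ_0) = 9
Natural end conditions: σ_0 = σ_2 = 0.
Solving: σ_0 = 0, σ_1 = 3/2, σ_2 = 0.

1.5000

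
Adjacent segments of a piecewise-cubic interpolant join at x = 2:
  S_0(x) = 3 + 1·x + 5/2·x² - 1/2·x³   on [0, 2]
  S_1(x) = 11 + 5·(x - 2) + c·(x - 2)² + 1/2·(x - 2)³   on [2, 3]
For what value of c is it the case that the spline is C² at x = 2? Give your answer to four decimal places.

S_0''(x) = 5 - 3·x, so S_0''(2) = -1. On the right, S_1''(2) = 2c, so c = -1/2.

-0.5000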